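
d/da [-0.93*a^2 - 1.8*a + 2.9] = -1.86*a - 1.8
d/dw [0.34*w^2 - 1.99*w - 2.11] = 0.68*w - 1.99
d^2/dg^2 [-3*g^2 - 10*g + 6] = -6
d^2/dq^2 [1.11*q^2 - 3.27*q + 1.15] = 2.22000000000000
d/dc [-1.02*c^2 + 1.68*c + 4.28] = 1.68 - 2.04*c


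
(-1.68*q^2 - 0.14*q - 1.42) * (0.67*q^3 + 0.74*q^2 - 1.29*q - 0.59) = -1.1256*q^5 - 1.337*q^4 + 1.1122*q^3 + 0.121*q^2 + 1.9144*q + 0.8378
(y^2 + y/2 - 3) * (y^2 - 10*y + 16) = y^4 - 19*y^3/2 + 8*y^2 + 38*y - 48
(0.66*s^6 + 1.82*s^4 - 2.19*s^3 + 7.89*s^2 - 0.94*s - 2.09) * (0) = 0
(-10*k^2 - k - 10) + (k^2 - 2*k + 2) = -9*k^2 - 3*k - 8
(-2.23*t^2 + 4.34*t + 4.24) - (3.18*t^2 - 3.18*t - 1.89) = -5.41*t^2 + 7.52*t + 6.13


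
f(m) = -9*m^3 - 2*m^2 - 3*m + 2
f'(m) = -27*m^2 - 4*m - 3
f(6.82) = -2966.42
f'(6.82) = -1286.11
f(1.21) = -20.50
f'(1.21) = -47.37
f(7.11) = -3355.26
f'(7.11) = -1396.35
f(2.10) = -96.47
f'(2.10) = -130.47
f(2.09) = -95.17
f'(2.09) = -129.30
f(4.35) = -789.71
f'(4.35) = -531.31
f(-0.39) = 3.40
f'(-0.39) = -5.55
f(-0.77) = 7.23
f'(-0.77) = -15.93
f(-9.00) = 6428.00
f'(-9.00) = -2154.00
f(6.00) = -2032.00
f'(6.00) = -999.00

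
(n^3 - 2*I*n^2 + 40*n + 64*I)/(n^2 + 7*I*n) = (n^3 - 2*I*n^2 + 40*n + 64*I)/(n*(n + 7*I))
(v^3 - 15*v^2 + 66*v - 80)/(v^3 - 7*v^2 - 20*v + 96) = (v^2 - 7*v + 10)/(v^2 + v - 12)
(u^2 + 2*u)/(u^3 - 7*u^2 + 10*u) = (u + 2)/(u^2 - 7*u + 10)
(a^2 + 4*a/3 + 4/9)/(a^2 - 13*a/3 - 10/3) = (a + 2/3)/(a - 5)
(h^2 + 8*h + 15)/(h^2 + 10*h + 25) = (h + 3)/(h + 5)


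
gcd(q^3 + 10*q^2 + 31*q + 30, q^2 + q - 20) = q + 5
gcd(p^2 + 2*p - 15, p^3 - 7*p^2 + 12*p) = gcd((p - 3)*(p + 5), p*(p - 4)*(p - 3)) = p - 3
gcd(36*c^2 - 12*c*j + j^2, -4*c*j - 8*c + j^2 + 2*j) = 1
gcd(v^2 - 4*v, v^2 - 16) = v - 4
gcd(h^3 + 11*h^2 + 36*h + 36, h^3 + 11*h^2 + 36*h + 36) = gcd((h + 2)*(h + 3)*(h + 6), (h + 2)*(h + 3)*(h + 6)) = h^3 + 11*h^2 + 36*h + 36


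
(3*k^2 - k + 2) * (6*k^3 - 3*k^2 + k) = 18*k^5 - 15*k^4 + 18*k^3 - 7*k^2 + 2*k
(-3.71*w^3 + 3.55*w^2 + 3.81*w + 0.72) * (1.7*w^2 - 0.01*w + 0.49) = -6.307*w^5 + 6.0721*w^4 + 4.6236*w^3 + 2.9254*w^2 + 1.8597*w + 0.3528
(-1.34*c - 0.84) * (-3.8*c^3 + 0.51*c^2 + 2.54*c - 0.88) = 5.092*c^4 + 2.5086*c^3 - 3.832*c^2 - 0.9544*c + 0.7392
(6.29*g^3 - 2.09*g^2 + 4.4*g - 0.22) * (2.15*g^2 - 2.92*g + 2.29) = 13.5235*g^5 - 22.8603*g^4 + 29.9669*g^3 - 18.1071*g^2 + 10.7184*g - 0.5038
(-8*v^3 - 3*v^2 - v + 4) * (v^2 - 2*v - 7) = -8*v^5 + 13*v^4 + 61*v^3 + 27*v^2 - v - 28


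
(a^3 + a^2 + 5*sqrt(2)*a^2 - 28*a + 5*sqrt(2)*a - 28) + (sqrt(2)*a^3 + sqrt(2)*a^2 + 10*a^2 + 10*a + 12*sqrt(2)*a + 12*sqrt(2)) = a^3 + sqrt(2)*a^3 + 6*sqrt(2)*a^2 + 11*a^2 - 18*a + 17*sqrt(2)*a - 28 + 12*sqrt(2)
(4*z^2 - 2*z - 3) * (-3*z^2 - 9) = -12*z^4 + 6*z^3 - 27*z^2 + 18*z + 27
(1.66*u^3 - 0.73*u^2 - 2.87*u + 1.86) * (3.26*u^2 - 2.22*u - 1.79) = 5.4116*u^5 - 6.065*u^4 - 10.707*u^3 + 13.7417*u^2 + 1.0081*u - 3.3294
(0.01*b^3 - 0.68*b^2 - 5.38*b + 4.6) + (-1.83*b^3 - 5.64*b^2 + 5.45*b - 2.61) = -1.82*b^3 - 6.32*b^2 + 0.0700000000000003*b + 1.99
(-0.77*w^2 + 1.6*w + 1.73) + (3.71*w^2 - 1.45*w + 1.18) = 2.94*w^2 + 0.15*w + 2.91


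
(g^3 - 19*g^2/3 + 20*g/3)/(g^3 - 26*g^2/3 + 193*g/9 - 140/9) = 3*g/(3*g - 7)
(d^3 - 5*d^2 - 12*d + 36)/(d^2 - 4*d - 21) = (d^2 - 8*d + 12)/(d - 7)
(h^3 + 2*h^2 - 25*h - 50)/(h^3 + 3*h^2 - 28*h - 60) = (h + 5)/(h + 6)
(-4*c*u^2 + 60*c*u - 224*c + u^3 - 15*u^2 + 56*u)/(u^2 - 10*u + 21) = (-4*c*u + 32*c + u^2 - 8*u)/(u - 3)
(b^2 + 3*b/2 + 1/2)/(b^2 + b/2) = (b + 1)/b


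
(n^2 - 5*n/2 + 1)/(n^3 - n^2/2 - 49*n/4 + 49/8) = 4*(n - 2)/(4*n^2 - 49)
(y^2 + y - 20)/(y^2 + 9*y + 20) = (y - 4)/(y + 4)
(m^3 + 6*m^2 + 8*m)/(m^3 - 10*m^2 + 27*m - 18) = m*(m^2 + 6*m + 8)/(m^3 - 10*m^2 + 27*m - 18)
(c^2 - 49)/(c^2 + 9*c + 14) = (c - 7)/(c + 2)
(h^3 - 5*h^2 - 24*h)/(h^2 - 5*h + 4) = h*(h^2 - 5*h - 24)/(h^2 - 5*h + 4)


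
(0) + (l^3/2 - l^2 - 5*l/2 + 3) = l^3/2 - l^2 - 5*l/2 + 3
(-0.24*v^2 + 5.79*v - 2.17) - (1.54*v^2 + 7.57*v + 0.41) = -1.78*v^2 - 1.78*v - 2.58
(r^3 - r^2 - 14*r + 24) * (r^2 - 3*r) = r^5 - 4*r^4 - 11*r^3 + 66*r^2 - 72*r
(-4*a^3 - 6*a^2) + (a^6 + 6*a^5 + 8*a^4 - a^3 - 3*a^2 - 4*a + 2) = a^6 + 6*a^5 + 8*a^4 - 5*a^3 - 9*a^2 - 4*a + 2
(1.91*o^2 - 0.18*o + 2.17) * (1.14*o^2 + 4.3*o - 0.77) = 2.1774*o^4 + 8.0078*o^3 + 0.2291*o^2 + 9.4696*o - 1.6709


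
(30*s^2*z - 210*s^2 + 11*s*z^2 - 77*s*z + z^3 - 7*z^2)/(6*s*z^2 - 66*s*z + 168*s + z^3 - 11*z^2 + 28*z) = (5*s + z)/(z - 4)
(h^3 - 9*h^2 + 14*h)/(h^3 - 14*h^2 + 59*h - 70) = h/(h - 5)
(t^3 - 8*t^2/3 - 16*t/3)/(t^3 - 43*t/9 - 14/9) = 3*t*(-3*t^2 + 8*t + 16)/(-9*t^3 + 43*t + 14)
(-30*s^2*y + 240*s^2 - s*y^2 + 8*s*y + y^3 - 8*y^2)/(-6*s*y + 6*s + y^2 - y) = (5*s*y - 40*s + y^2 - 8*y)/(y - 1)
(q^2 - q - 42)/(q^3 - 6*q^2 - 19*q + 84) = (q + 6)/(q^2 + q - 12)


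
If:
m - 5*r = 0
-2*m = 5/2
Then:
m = -5/4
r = -1/4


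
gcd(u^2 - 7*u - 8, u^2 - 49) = 1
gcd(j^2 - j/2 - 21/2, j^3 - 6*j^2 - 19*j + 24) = j + 3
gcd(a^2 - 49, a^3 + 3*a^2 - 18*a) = 1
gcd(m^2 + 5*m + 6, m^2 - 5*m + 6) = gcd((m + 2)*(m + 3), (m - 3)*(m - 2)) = 1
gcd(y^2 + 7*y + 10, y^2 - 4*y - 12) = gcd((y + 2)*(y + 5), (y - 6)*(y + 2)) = y + 2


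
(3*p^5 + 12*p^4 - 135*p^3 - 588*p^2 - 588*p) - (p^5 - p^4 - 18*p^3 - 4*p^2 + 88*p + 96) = 2*p^5 + 13*p^4 - 117*p^3 - 584*p^2 - 676*p - 96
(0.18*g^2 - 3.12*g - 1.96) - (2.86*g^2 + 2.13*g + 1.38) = -2.68*g^2 - 5.25*g - 3.34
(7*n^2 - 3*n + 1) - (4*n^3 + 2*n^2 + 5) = -4*n^3 + 5*n^2 - 3*n - 4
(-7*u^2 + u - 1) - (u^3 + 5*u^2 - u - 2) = -u^3 - 12*u^2 + 2*u + 1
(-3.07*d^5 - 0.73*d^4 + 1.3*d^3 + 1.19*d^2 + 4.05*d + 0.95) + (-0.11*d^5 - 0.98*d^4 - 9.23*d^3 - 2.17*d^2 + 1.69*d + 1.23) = -3.18*d^5 - 1.71*d^4 - 7.93*d^3 - 0.98*d^2 + 5.74*d + 2.18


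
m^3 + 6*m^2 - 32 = (m - 2)*(m + 4)^2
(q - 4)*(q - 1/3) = q^2 - 13*q/3 + 4/3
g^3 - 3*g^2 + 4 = (g - 2)^2*(g + 1)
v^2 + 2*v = v*(v + 2)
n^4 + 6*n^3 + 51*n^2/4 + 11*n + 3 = (n + 1/2)*(n + 3/2)*(n + 2)^2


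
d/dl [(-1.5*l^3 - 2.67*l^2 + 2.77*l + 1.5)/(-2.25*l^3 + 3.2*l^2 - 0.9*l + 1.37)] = (-10.8075*l^4 + 15.165*l^3 - 2.501*l^2 - 16.9158*l + 5.1449)/(5.0625*l^6 - 14.4*l^5 + 14.29*l^4 - 11.925*l^3 + 9.578*l^2 - 2.466*l + 1.8769)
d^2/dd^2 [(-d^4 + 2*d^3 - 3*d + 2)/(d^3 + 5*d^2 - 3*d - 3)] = 2*(-38*d^3 - 69*d^2 - 72*d - 75)/(d^6 + 18*d^5 + 117*d^4 + 324*d^3 + 351*d^2 + 162*d + 27)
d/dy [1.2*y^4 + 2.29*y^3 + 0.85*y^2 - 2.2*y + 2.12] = 4.8*y^3 + 6.87*y^2 + 1.7*y - 2.2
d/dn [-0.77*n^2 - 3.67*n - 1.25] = -1.54*n - 3.67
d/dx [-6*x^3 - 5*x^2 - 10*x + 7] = -18*x^2 - 10*x - 10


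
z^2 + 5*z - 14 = (z - 2)*(z + 7)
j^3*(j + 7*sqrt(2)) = j^4 + 7*sqrt(2)*j^3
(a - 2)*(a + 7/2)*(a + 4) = a^3 + 11*a^2/2 - a - 28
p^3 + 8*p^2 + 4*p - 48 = (p - 2)*(p + 4)*(p + 6)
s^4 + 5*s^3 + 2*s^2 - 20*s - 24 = (s - 2)*(s + 2)^2*(s + 3)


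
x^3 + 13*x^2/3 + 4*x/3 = x*(x + 1/3)*(x + 4)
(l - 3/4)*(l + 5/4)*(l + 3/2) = l^3 + 2*l^2 - 3*l/16 - 45/32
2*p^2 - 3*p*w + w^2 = (-2*p + w)*(-p + w)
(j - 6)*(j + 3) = j^2 - 3*j - 18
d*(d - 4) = d^2 - 4*d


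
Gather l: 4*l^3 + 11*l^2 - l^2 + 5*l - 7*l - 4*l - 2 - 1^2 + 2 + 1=4*l^3 + 10*l^2 - 6*l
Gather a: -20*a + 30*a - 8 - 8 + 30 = 10*a + 14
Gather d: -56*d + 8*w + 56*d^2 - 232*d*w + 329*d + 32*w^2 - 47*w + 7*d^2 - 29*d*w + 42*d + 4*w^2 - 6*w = 63*d^2 + d*(315 - 261*w) + 36*w^2 - 45*w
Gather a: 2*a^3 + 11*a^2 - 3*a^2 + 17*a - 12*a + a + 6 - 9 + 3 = 2*a^3 + 8*a^2 + 6*a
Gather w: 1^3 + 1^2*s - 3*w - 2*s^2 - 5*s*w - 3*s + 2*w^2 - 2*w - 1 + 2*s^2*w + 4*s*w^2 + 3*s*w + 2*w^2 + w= -2*s^2 - 2*s + w^2*(4*s + 4) + w*(2*s^2 - 2*s - 4)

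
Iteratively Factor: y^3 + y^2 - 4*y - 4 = (y + 1)*(y^2 - 4) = (y + 1)*(y + 2)*(y - 2)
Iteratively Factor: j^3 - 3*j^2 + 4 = (j - 2)*(j^2 - j - 2) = (j - 2)^2*(j + 1)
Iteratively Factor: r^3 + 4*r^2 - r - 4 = (r + 4)*(r^2 - 1) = (r + 1)*(r + 4)*(r - 1)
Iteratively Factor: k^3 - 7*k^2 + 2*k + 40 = (k + 2)*(k^2 - 9*k + 20) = (k - 4)*(k + 2)*(k - 5)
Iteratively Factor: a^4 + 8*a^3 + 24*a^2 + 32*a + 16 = (a + 2)*(a^3 + 6*a^2 + 12*a + 8) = (a + 2)^2*(a^2 + 4*a + 4) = (a + 2)^3*(a + 2)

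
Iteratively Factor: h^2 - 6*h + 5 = (h - 1)*(h - 5)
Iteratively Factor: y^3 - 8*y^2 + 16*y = (y)*(y^2 - 8*y + 16) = y*(y - 4)*(y - 4)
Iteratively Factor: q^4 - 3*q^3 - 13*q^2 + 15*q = (q - 5)*(q^3 + 2*q^2 - 3*q) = q*(q - 5)*(q^2 + 2*q - 3) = q*(q - 5)*(q + 3)*(q - 1)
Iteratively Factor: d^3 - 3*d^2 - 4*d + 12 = (d - 2)*(d^2 - d - 6) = (d - 2)*(d + 2)*(d - 3)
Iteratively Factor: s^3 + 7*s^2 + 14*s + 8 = (s + 2)*(s^2 + 5*s + 4) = (s + 1)*(s + 2)*(s + 4)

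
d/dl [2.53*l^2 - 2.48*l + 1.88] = 5.06*l - 2.48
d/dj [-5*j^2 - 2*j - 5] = -10*j - 2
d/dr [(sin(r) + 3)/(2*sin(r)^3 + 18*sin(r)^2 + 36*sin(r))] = -(sin(r) + 3)*cos(r)/((sin(r) + 6)^2*sin(r)^2)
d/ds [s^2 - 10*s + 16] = 2*s - 10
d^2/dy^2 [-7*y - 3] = 0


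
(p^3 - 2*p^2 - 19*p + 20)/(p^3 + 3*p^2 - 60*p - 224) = (p^2 - 6*p + 5)/(p^2 - p - 56)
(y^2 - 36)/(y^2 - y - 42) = (y - 6)/(y - 7)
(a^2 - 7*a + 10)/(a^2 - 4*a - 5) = (a - 2)/(a + 1)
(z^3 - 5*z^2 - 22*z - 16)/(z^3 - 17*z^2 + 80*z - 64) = (z^2 + 3*z + 2)/(z^2 - 9*z + 8)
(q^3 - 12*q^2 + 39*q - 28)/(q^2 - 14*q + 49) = (q^2 - 5*q + 4)/(q - 7)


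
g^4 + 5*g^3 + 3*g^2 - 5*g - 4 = (g - 1)*(g + 1)^2*(g + 4)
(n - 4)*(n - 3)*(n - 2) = n^3 - 9*n^2 + 26*n - 24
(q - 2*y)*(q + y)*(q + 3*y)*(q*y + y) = q^4*y + 2*q^3*y^2 + q^3*y - 5*q^2*y^3 + 2*q^2*y^2 - 6*q*y^4 - 5*q*y^3 - 6*y^4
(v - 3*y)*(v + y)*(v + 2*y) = v^3 - 7*v*y^2 - 6*y^3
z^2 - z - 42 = (z - 7)*(z + 6)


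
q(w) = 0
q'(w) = 0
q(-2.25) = 0.00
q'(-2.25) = 0.00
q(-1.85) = 0.00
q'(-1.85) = 0.00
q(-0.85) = 0.00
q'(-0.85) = 0.00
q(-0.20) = 0.00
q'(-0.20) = 0.00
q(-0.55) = 0.00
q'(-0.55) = 0.00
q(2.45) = 0.00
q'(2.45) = 0.00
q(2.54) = 0.00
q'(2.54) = 0.00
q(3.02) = 0.00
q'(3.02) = 0.00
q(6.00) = 0.00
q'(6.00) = 0.00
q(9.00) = 0.00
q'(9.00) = 0.00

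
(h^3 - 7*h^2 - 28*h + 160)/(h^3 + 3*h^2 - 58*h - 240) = (h - 4)/(h + 6)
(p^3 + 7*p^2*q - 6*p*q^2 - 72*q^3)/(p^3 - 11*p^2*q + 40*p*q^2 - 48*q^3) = (p^2 + 10*p*q + 24*q^2)/(p^2 - 8*p*q + 16*q^2)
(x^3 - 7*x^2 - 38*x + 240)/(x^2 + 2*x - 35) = (x^2 - 2*x - 48)/(x + 7)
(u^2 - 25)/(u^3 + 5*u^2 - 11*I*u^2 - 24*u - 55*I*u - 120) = (u - 5)/(u^2 - 11*I*u - 24)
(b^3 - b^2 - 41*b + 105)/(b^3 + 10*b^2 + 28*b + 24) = (b^3 - b^2 - 41*b + 105)/(b^3 + 10*b^2 + 28*b + 24)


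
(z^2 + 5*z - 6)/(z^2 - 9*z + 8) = (z + 6)/(z - 8)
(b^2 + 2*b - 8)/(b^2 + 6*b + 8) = (b - 2)/(b + 2)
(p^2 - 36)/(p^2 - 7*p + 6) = (p + 6)/(p - 1)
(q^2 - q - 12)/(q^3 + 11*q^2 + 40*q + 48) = (q - 4)/(q^2 + 8*q + 16)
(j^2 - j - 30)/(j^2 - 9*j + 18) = (j + 5)/(j - 3)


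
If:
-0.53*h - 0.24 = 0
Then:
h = -0.45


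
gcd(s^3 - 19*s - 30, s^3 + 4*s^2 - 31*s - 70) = s^2 - 3*s - 10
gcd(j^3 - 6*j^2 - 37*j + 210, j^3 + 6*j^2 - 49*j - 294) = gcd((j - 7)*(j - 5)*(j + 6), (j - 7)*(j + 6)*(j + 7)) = j^2 - j - 42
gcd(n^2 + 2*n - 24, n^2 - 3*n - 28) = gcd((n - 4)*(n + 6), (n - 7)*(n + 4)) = 1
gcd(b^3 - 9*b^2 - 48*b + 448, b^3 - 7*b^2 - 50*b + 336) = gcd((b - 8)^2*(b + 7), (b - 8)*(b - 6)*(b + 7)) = b^2 - b - 56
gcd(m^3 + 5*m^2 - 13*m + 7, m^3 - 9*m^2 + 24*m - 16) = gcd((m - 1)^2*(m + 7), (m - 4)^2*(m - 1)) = m - 1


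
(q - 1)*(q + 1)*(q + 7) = q^3 + 7*q^2 - q - 7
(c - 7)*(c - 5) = c^2 - 12*c + 35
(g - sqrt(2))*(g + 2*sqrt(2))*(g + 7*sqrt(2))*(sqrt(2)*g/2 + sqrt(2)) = sqrt(2)*g^4/2 + sqrt(2)*g^3 + 8*g^3 + 5*sqrt(2)*g^2 + 16*g^2 - 28*g + 10*sqrt(2)*g - 56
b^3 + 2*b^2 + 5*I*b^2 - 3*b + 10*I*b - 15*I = (b - 1)*(b + 3)*(b + 5*I)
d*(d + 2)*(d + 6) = d^3 + 8*d^2 + 12*d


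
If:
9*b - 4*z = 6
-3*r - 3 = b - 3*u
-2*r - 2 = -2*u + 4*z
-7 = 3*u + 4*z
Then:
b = 18/25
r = -56/15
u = -187/75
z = 3/25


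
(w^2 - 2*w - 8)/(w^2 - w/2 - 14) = 2*(w + 2)/(2*w + 7)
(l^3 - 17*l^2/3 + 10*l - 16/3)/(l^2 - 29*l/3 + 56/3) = (l^2 - 3*l + 2)/(l - 7)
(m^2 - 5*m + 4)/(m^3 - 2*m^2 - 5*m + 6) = (m - 4)/(m^2 - m - 6)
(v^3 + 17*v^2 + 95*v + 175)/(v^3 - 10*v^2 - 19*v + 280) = (v^2 + 12*v + 35)/(v^2 - 15*v + 56)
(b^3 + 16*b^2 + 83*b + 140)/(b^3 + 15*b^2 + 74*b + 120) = (b + 7)/(b + 6)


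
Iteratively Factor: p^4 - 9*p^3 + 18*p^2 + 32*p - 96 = (p + 2)*(p^3 - 11*p^2 + 40*p - 48) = (p - 4)*(p + 2)*(p^2 - 7*p + 12) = (p - 4)^2*(p + 2)*(p - 3)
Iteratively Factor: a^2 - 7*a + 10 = (a - 2)*(a - 5)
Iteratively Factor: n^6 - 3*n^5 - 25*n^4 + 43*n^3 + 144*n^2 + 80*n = (n - 5)*(n^5 + 2*n^4 - 15*n^3 - 32*n^2 - 16*n) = (n - 5)*(n - 4)*(n^4 + 6*n^3 + 9*n^2 + 4*n) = n*(n - 5)*(n - 4)*(n^3 + 6*n^2 + 9*n + 4) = n*(n - 5)*(n - 4)*(n + 1)*(n^2 + 5*n + 4) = n*(n - 5)*(n - 4)*(n + 1)^2*(n + 4)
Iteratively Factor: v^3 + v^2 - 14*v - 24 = (v + 3)*(v^2 - 2*v - 8) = (v + 2)*(v + 3)*(v - 4)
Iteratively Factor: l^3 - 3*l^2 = (l)*(l^2 - 3*l) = l^2*(l - 3)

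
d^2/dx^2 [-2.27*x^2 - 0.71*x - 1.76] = -4.54000000000000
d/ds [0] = 0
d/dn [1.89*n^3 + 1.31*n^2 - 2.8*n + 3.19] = 5.67*n^2 + 2.62*n - 2.8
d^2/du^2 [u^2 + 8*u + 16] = 2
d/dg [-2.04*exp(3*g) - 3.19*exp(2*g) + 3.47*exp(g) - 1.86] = (-6.12*exp(2*g) - 6.38*exp(g) + 3.47)*exp(g)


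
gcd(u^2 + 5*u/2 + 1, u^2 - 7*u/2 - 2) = u + 1/2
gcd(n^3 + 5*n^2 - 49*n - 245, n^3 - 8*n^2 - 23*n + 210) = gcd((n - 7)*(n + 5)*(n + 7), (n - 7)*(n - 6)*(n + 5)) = n^2 - 2*n - 35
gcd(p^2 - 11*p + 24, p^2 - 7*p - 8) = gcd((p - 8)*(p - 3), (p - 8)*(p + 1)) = p - 8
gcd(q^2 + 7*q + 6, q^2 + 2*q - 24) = q + 6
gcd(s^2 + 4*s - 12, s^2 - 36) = s + 6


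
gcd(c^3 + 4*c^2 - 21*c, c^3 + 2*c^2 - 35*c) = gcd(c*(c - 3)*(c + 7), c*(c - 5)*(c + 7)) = c^2 + 7*c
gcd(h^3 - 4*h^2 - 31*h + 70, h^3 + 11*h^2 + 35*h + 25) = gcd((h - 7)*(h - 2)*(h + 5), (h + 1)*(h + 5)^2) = h + 5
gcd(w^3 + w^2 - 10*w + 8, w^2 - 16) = w + 4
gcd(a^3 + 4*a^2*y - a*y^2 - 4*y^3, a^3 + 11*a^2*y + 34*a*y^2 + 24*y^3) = a^2 + 5*a*y + 4*y^2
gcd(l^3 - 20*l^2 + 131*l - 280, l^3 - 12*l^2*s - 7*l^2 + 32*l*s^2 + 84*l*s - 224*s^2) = l - 7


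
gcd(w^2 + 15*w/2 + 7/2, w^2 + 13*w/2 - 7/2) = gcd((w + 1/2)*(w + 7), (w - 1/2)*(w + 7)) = w + 7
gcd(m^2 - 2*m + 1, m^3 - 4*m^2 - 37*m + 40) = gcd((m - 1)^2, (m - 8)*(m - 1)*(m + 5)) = m - 1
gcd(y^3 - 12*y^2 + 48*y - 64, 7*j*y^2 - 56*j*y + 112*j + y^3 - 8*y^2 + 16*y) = y^2 - 8*y + 16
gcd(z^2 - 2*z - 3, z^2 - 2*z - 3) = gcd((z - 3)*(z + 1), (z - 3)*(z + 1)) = z^2 - 2*z - 3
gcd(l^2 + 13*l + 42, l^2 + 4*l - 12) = l + 6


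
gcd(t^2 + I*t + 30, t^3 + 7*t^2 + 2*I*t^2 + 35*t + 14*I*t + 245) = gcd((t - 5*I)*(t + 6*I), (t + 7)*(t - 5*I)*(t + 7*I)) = t - 5*I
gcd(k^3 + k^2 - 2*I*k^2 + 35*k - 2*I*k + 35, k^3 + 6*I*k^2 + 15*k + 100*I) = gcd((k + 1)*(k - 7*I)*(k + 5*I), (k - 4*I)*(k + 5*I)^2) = k + 5*I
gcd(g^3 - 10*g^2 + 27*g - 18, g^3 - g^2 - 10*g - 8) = 1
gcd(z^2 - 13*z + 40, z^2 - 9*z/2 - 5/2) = z - 5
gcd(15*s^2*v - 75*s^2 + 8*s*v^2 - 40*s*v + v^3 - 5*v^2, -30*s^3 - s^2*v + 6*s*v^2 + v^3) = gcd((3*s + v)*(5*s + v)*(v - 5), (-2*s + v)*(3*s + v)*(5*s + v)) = 15*s^2 + 8*s*v + v^2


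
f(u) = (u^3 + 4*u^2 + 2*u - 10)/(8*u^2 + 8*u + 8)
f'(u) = (-16*u - 8)*(u^3 + 4*u^2 + 2*u - 10)/(8*u^2 + 8*u + 8)^2 + (3*u^2 + 8*u + 2)/(8*u^2 + 8*u + 8) = (u^4 + 2*u^3 + 5*u^2 + 28*u + 12)/(8*(u^4 + 2*u^3 + 3*u^2 + 2*u + 1))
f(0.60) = -0.46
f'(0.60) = 1.01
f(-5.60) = -0.33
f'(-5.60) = 0.11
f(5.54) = 0.99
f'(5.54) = 0.14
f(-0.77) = -1.46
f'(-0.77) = -1.32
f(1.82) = 0.26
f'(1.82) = 0.34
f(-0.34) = -1.65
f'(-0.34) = 0.62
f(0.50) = -0.56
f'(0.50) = 1.12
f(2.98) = 0.56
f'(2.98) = 0.21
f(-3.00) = -0.12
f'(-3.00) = 0.00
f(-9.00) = -0.74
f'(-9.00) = 0.12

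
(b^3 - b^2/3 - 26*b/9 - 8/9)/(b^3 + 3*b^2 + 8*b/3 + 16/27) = 3*(b - 2)/(3*b + 4)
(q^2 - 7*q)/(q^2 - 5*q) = (q - 7)/(q - 5)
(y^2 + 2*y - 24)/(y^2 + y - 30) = (y - 4)/(y - 5)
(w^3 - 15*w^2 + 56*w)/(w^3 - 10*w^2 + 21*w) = (w - 8)/(w - 3)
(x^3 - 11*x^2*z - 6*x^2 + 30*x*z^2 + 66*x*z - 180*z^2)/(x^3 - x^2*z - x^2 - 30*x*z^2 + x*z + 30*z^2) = (x^2 - 5*x*z - 6*x + 30*z)/(x^2 + 5*x*z - x - 5*z)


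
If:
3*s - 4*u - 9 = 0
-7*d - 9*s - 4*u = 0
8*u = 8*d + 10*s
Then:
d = -63/17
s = 99/34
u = -9/136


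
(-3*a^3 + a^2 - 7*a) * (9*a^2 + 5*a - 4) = -27*a^5 - 6*a^4 - 46*a^3 - 39*a^2 + 28*a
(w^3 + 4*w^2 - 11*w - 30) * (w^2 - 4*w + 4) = w^5 - 23*w^3 + 30*w^2 + 76*w - 120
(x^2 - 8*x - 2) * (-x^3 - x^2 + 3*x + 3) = -x^5 + 7*x^4 + 13*x^3 - 19*x^2 - 30*x - 6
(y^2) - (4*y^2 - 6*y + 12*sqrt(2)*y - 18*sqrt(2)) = -3*y^2 - 12*sqrt(2)*y + 6*y + 18*sqrt(2)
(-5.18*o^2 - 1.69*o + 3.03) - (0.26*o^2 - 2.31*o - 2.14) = -5.44*o^2 + 0.62*o + 5.17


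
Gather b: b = b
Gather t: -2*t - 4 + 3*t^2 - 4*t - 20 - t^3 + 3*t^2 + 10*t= -t^3 + 6*t^2 + 4*t - 24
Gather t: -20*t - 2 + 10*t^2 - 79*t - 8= 10*t^2 - 99*t - 10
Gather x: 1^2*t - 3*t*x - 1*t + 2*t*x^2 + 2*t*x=2*t*x^2 - t*x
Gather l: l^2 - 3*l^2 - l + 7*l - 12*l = -2*l^2 - 6*l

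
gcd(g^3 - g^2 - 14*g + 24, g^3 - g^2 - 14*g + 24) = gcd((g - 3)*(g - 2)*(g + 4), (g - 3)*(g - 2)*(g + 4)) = g^3 - g^2 - 14*g + 24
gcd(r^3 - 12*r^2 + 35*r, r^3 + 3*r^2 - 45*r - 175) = r - 7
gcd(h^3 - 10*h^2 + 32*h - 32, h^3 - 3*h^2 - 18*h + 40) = h - 2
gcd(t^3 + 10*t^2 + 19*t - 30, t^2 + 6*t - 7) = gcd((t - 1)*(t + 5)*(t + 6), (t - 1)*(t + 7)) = t - 1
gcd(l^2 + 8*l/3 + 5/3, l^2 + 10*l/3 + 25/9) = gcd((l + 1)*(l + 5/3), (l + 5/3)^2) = l + 5/3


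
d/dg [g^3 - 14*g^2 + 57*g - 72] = 3*g^2 - 28*g + 57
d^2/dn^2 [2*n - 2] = 0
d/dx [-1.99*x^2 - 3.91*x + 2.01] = -3.98*x - 3.91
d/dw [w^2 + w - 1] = 2*w + 1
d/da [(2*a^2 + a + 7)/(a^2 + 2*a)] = (3*a^2 - 14*a - 14)/(a^2*(a^2 + 4*a + 4))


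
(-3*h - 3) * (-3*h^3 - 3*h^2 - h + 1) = 9*h^4 + 18*h^3 + 12*h^2 - 3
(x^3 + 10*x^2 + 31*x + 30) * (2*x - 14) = 2*x^4 + 6*x^3 - 78*x^2 - 374*x - 420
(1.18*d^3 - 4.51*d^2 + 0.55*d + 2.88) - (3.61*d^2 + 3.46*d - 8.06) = 1.18*d^3 - 8.12*d^2 - 2.91*d + 10.94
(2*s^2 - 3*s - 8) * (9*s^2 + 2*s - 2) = 18*s^4 - 23*s^3 - 82*s^2 - 10*s + 16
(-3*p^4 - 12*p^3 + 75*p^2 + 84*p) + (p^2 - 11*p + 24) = -3*p^4 - 12*p^3 + 76*p^2 + 73*p + 24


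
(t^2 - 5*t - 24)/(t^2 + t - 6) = (t - 8)/(t - 2)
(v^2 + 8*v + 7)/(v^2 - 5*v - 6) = (v + 7)/(v - 6)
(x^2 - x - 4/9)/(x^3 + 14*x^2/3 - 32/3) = (x + 1/3)/(x^2 + 6*x + 8)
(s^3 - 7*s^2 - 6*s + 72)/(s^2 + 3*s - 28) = (s^2 - 3*s - 18)/(s + 7)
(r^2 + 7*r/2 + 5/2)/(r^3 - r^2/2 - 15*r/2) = (r + 1)/(r*(r - 3))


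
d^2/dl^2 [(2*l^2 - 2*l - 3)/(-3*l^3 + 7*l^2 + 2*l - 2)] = 6*(-6*l^6 + 18*l^5 - 94*l^3 + 77*l^2 + 52*l + 18)/(27*l^9 - 189*l^8 + 387*l^7 - 37*l^6 - 510*l^5 + 138*l^4 + 196*l^3 - 60*l^2 - 24*l + 8)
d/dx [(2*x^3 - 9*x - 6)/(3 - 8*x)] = (-32*x^3 + 18*x^2 - 75)/(64*x^2 - 48*x + 9)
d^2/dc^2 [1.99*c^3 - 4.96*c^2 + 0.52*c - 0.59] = 11.94*c - 9.92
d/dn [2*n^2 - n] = 4*n - 1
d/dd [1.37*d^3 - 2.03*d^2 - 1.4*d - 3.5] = 4.11*d^2 - 4.06*d - 1.4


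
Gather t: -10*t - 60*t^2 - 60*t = -60*t^2 - 70*t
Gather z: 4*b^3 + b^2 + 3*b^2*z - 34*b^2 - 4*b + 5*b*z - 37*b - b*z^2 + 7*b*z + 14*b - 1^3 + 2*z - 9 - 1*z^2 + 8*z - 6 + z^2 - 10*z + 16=4*b^3 - 33*b^2 - b*z^2 - 27*b + z*(3*b^2 + 12*b)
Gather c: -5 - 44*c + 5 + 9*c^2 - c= 9*c^2 - 45*c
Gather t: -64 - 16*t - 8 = -16*t - 72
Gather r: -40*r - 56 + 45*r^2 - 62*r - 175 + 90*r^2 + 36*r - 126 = 135*r^2 - 66*r - 357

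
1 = 1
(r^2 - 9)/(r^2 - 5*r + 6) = (r + 3)/(r - 2)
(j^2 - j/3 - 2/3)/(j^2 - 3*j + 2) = (j + 2/3)/(j - 2)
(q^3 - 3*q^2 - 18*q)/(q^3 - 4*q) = (q^2 - 3*q - 18)/(q^2 - 4)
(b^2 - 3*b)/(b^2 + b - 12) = b/(b + 4)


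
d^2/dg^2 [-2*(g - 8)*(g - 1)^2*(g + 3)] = -24*g^2 + 84*g + 52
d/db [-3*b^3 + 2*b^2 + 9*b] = -9*b^2 + 4*b + 9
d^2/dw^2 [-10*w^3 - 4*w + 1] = -60*w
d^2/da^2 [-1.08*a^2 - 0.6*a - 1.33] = -2.16000000000000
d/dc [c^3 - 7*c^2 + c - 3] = 3*c^2 - 14*c + 1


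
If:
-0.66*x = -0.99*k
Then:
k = 0.666666666666667*x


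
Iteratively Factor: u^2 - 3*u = (u)*(u - 3)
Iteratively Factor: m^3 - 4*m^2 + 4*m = (m - 2)*(m^2 - 2*m) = (m - 2)^2*(m)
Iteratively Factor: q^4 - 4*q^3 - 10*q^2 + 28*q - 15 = (q - 5)*(q^3 + q^2 - 5*q + 3) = (q - 5)*(q - 1)*(q^2 + 2*q - 3) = (q - 5)*(q - 1)^2*(q + 3)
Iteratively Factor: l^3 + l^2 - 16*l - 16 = (l + 1)*(l^2 - 16) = (l - 4)*(l + 1)*(l + 4)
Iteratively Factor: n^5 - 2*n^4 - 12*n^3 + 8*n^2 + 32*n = (n - 4)*(n^4 + 2*n^3 - 4*n^2 - 8*n) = (n - 4)*(n + 2)*(n^3 - 4*n) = (n - 4)*(n - 2)*(n + 2)*(n^2 + 2*n) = (n - 4)*(n - 2)*(n + 2)^2*(n)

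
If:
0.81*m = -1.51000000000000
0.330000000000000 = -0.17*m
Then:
No Solution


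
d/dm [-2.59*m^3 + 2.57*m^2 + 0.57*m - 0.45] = -7.77*m^2 + 5.14*m + 0.57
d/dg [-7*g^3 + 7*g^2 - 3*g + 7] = -21*g^2 + 14*g - 3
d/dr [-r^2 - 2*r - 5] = -2*r - 2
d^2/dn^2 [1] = 0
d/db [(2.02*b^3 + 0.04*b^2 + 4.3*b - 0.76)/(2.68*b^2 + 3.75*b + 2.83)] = (5.4136*b^4 + 15.15*b^3 + 5.7758*b^2 + 4.3*b + 15.019)/(7.1824*b^4 + 20.1*b^3 + 29.2313*b^2 + 21.225*b + 8.0089)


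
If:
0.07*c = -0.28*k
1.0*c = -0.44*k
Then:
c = 0.00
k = 0.00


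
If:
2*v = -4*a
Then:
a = -v/2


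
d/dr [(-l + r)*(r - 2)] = -l + 2*r - 2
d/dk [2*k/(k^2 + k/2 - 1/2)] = 4*(2*k^2 - k*(4*k + 1) + k - 1)/(2*k^2 + k - 1)^2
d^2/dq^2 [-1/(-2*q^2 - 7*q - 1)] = 2*(-4*q^2 - 14*q + (4*q + 7)^2 - 2)/(2*q^2 + 7*q + 1)^3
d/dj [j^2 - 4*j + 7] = 2*j - 4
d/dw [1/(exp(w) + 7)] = -exp(w)/(exp(w) + 7)^2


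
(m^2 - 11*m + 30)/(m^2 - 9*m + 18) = (m - 5)/(m - 3)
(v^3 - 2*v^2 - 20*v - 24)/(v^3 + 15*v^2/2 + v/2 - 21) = 2*(v^2 - 4*v - 12)/(2*v^2 + 11*v - 21)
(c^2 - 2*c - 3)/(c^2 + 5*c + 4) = (c - 3)/(c + 4)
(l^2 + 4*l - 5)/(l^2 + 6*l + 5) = (l - 1)/(l + 1)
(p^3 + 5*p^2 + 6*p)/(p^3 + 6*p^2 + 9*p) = (p + 2)/(p + 3)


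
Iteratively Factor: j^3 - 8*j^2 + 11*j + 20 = (j - 4)*(j^2 - 4*j - 5) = (j - 5)*(j - 4)*(j + 1)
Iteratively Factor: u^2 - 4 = (u - 2)*(u + 2)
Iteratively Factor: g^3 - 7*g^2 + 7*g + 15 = (g - 5)*(g^2 - 2*g - 3) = (g - 5)*(g + 1)*(g - 3)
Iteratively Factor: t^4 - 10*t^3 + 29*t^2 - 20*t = (t - 1)*(t^3 - 9*t^2 + 20*t) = (t - 5)*(t - 1)*(t^2 - 4*t) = t*(t - 5)*(t - 1)*(t - 4)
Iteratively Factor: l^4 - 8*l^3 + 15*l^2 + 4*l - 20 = (l - 2)*(l^3 - 6*l^2 + 3*l + 10) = (l - 5)*(l - 2)*(l^2 - l - 2) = (l - 5)*(l - 2)*(l + 1)*(l - 2)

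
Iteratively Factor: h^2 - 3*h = (h)*(h - 3)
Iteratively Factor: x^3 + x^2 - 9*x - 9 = (x + 1)*(x^2 - 9) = (x - 3)*(x + 1)*(x + 3)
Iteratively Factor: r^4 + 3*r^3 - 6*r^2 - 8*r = (r)*(r^3 + 3*r^2 - 6*r - 8) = r*(r + 1)*(r^2 + 2*r - 8) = r*(r - 2)*(r + 1)*(r + 4)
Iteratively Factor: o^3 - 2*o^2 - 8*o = (o)*(o^2 - 2*o - 8) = o*(o + 2)*(o - 4)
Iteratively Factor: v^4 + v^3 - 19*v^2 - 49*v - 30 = (v - 5)*(v^3 + 6*v^2 + 11*v + 6) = (v - 5)*(v + 3)*(v^2 + 3*v + 2) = (v - 5)*(v + 2)*(v + 3)*(v + 1)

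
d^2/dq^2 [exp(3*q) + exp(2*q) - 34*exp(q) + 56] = (9*exp(2*q) + 4*exp(q) - 34)*exp(q)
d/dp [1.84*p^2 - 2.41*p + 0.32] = 3.68*p - 2.41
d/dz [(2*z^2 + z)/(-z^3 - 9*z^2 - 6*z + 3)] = (2*z^4 + 2*z^3 - 3*z^2 + 12*z + 3)/(z^6 + 18*z^5 + 93*z^4 + 102*z^3 - 18*z^2 - 36*z + 9)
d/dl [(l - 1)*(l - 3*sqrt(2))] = 2*l - 3*sqrt(2) - 1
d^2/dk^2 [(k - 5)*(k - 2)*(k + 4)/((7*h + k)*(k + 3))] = 2*((7*h + k)^2*(k - 5)*(k - 2)*(k + 4) + 3*(7*h + k)^2*(k - 1)*(k + 3)^2 - (7*h + k)^2*(k + 3)*((k - 5)*(k - 2) + (k - 5)*(k + 4) + (k - 2)*(k + 4)) + (7*h + k)*(k - 5)*(k - 2)*(k + 3)*(k + 4) - (7*h + k)*(k + 3)^2*((k - 5)*(k - 2) + (k - 5)*(k + 4) + (k - 2)*(k + 4)) + (k - 5)*(k - 2)*(k + 3)^2*(k + 4))/((7*h + k)^3*(k + 3)^3)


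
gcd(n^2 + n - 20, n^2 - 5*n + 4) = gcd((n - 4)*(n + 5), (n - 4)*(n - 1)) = n - 4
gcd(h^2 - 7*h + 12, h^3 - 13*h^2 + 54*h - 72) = h^2 - 7*h + 12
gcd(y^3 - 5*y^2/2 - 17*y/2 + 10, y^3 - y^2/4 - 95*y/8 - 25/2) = y^2 - 3*y/2 - 10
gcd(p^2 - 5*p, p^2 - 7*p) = p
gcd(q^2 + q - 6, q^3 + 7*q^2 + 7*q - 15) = q + 3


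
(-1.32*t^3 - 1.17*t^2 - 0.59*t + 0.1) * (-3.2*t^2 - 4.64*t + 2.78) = 4.224*t^5 + 9.8688*t^4 + 3.6472*t^3 - 0.835*t^2 - 2.1042*t + 0.278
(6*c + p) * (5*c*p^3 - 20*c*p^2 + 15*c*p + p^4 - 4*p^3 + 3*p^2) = 30*c^2*p^3 - 120*c^2*p^2 + 90*c^2*p + 11*c*p^4 - 44*c*p^3 + 33*c*p^2 + p^5 - 4*p^4 + 3*p^3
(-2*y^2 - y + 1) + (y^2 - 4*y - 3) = -y^2 - 5*y - 2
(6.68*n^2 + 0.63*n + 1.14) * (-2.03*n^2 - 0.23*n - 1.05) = -13.5604*n^4 - 2.8153*n^3 - 9.4731*n^2 - 0.9237*n - 1.197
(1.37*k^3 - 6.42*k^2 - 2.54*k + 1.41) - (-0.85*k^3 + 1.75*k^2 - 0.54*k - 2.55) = 2.22*k^3 - 8.17*k^2 - 2.0*k + 3.96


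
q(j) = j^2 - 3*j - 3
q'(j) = 2*j - 3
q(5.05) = 7.35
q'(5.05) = 7.10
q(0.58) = -4.40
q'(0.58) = -1.84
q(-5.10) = 38.31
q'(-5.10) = -13.20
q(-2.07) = 7.49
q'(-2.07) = -7.14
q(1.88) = -5.11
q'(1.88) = 0.76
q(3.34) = -1.86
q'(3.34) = 3.68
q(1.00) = -5.00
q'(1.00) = -1.00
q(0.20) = -3.56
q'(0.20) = -2.60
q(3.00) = -3.00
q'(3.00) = 3.00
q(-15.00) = 267.00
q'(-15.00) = -33.00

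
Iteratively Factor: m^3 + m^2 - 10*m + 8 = (m - 1)*(m^2 + 2*m - 8) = (m - 2)*(m - 1)*(m + 4)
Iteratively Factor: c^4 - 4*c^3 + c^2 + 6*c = (c + 1)*(c^3 - 5*c^2 + 6*c) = (c - 2)*(c + 1)*(c^2 - 3*c) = c*(c - 2)*(c + 1)*(c - 3)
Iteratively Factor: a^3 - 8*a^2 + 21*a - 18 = (a - 3)*(a^2 - 5*a + 6) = (a - 3)*(a - 2)*(a - 3)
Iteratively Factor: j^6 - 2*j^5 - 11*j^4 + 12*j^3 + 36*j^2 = (j - 3)*(j^5 + j^4 - 8*j^3 - 12*j^2) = (j - 3)*(j + 2)*(j^4 - j^3 - 6*j^2) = j*(j - 3)*(j + 2)*(j^3 - j^2 - 6*j) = j*(j - 3)*(j + 2)^2*(j^2 - 3*j) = j^2*(j - 3)*(j + 2)^2*(j - 3)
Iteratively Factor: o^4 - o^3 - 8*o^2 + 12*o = (o + 3)*(o^3 - 4*o^2 + 4*o) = o*(o + 3)*(o^2 - 4*o + 4) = o*(o - 2)*(o + 3)*(o - 2)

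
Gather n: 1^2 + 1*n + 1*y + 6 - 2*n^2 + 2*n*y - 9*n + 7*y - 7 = -2*n^2 + n*(2*y - 8) + 8*y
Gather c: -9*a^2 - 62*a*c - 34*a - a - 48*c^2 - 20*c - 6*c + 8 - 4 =-9*a^2 - 35*a - 48*c^2 + c*(-62*a - 26) + 4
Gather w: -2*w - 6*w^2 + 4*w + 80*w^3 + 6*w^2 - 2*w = 80*w^3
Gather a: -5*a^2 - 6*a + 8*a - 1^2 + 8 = -5*a^2 + 2*a + 7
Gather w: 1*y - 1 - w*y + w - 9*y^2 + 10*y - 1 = w*(1 - y) - 9*y^2 + 11*y - 2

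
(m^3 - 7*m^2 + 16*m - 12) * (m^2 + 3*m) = m^5 - 4*m^4 - 5*m^3 + 36*m^2 - 36*m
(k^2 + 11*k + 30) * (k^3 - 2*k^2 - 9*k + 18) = k^5 + 9*k^4 - k^3 - 141*k^2 - 72*k + 540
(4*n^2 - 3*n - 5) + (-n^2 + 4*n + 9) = 3*n^2 + n + 4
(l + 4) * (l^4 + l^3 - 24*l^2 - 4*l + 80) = l^5 + 5*l^4 - 20*l^3 - 100*l^2 + 64*l + 320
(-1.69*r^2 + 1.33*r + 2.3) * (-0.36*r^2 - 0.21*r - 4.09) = 0.6084*r^4 - 0.1239*r^3 + 5.8048*r^2 - 5.9227*r - 9.407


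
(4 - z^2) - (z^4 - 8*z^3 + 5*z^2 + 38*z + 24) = -z^4 + 8*z^3 - 6*z^2 - 38*z - 20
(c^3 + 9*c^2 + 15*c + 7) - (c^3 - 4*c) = 9*c^2 + 19*c + 7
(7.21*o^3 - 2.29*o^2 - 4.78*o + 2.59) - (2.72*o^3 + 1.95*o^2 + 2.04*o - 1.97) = 4.49*o^3 - 4.24*o^2 - 6.82*o + 4.56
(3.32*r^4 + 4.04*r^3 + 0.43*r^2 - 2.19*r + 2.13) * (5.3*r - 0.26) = 17.596*r^5 + 20.5488*r^4 + 1.2286*r^3 - 11.7188*r^2 + 11.8584*r - 0.5538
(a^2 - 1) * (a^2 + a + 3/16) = a^4 + a^3 - 13*a^2/16 - a - 3/16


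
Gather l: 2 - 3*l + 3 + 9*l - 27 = 6*l - 22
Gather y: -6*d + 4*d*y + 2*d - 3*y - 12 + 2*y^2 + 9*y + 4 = -4*d + 2*y^2 + y*(4*d + 6) - 8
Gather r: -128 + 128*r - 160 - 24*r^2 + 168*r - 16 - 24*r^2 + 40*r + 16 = -48*r^2 + 336*r - 288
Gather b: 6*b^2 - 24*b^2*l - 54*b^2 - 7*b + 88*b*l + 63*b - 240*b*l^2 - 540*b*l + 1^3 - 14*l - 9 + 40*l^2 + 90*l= b^2*(-24*l - 48) + b*(-240*l^2 - 452*l + 56) + 40*l^2 + 76*l - 8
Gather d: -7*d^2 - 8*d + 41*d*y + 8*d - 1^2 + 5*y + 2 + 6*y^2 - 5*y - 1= -7*d^2 + 41*d*y + 6*y^2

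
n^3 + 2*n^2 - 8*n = n*(n - 2)*(n + 4)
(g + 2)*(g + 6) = g^2 + 8*g + 12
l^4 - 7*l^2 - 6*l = l*(l - 3)*(l + 1)*(l + 2)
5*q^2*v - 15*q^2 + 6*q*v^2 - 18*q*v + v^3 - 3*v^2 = (q + v)*(5*q + v)*(v - 3)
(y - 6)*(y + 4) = y^2 - 2*y - 24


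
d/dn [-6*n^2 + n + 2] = 1 - 12*n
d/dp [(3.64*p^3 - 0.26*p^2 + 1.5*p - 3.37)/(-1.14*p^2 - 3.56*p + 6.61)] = (-4.1496*p^4 - 25.9168*p^3 + 74.8168*p^2 - 11.1208*p - 2.0822)/(1.2996*p^4 + 8.1168*p^3 - 2.3972*p^2 - 47.0632*p + 43.6921)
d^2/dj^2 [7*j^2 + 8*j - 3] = 14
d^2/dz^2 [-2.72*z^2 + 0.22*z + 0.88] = -5.44000000000000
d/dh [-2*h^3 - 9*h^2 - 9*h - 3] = -6*h^2 - 18*h - 9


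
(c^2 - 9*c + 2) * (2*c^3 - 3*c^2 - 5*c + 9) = 2*c^5 - 21*c^4 + 26*c^3 + 48*c^2 - 91*c + 18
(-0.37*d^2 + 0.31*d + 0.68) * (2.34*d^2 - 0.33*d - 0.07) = -0.8658*d^4 + 0.8475*d^3 + 1.5148*d^2 - 0.2461*d - 0.0476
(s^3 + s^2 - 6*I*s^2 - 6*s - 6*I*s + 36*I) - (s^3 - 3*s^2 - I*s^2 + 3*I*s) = 4*s^2 - 5*I*s^2 - 6*s - 9*I*s + 36*I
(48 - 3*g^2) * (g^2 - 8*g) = -3*g^4 + 24*g^3 + 48*g^2 - 384*g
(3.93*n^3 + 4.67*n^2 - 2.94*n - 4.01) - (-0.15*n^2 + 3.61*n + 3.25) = 3.93*n^3 + 4.82*n^2 - 6.55*n - 7.26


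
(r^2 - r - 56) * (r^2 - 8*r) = r^4 - 9*r^3 - 48*r^2 + 448*r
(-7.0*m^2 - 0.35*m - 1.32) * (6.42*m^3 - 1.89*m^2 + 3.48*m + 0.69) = -44.94*m^5 + 10.983*m^4 - 32.1729*m^3 - 3.5532*m^2 - 4.8351*m - 0.9108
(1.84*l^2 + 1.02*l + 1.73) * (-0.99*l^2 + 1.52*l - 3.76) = -1.8216*l^4 + 1.787*l^3 - 7.0807*l^2 - 1.2056*l - 6.5048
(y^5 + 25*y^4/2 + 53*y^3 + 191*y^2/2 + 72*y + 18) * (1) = y^5 + 25*y^4/2 + 53*y^3 + 191*y^2/2 + 72*y + 18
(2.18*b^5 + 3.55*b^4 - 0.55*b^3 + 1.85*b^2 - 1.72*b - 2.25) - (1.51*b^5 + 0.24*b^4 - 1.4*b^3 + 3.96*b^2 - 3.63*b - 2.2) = 0.67*b^5 + 3.31*b^4 + 0.85*b^3 - 2.11*b^2 + 1.91*b - 0.0499999999999998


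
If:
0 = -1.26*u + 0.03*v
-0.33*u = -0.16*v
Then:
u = 0.00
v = 0.00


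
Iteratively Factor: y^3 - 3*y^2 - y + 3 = (y + 1)*(y^2 - 4*y + 3) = (y - 1)*(y + 1)*(y - 3)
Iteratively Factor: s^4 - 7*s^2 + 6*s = (s - 1)*(s^3 + s^2 - 6*s) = (s - 2)*(s - 1)*(s^2 + 3*s) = s*(s - 2)*(s - 1)*(s + 3)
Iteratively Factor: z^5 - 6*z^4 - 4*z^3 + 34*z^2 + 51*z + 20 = (z + 1)*(z^4 - 7*z^3 + 3*z^2 + 31*z + 20) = (z - 4)*(z + 1)*(z^3 - 3*z^2 - 9*z - 5) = (z - 4)*(z + 1)^2*(z^2 - 4*z - 5) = (z - 4)*(z + 1)^3*(z - 5)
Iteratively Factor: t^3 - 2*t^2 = (t - 2)*(t^2) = t*(t - 2)*(t)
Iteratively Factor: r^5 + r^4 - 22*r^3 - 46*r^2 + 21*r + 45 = (r + 3)*(r^4 - 2*r^3 - 16*r^2 + 2*r + 15) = (r - 5)*(r + 3)*(r^3 + 3*r^2 - r - 3) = (r - 5)*(r + 1)*(r + 3)*(r^2 + 2*r - 3) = (r - 5)*(r + 1)*(r + 3)^2*(r - 1)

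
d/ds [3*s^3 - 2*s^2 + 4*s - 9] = 9*s^2 - 4*s + 4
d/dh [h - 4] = 1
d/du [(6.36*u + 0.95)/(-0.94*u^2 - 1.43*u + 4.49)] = (5.9784*u^2 + 1.786*u + 29.9149)/(0.8836*u^4 + 2.6884*u^3 - 6.3963*u^2 - 12.8414*u + 20.1601)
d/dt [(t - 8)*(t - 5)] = 2*t - 13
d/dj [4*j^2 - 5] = 8*j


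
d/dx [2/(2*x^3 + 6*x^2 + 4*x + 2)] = (-3*x^2 - 6*x - 2)/(x^3 + 3*x^2 + 2*x + 1)^2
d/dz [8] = 0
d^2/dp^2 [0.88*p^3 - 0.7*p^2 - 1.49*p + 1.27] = 5.28*p - 1.4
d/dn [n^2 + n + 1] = 2*n + 1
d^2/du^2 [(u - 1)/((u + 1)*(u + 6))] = 2*(u^3 - 3*u^2 - 39*u - 85)/(u^6 + 21*u^5 + 165*u^4 + 595*u^3 + 990*u^2 + 756*u + 216)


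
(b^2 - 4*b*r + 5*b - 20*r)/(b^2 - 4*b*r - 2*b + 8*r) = (b + 5)/(b - 2)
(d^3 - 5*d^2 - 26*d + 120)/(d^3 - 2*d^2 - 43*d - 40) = (d^2 - 10*d + 24)/(d^2 - 7*d - 8)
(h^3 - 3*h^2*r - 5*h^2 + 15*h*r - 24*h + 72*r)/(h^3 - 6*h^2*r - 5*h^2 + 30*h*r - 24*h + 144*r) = (-h + 3*r)/(-h + 6*r)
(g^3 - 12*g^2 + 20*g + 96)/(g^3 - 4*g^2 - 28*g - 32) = (g - 6)/(g + 2)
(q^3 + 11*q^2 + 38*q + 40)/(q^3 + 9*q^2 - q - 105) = (q^2 + 6*q + 8)/(q^2 + 4*q - 21)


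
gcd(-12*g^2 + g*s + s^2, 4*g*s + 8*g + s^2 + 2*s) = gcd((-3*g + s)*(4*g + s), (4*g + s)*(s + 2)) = 4*g + s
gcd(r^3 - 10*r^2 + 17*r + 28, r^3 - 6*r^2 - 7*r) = r^2 - 6*r - 7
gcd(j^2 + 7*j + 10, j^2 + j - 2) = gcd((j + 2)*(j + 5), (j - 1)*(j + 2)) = j + 2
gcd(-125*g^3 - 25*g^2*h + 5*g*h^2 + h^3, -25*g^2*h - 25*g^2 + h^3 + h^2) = 25*g^2 - h^2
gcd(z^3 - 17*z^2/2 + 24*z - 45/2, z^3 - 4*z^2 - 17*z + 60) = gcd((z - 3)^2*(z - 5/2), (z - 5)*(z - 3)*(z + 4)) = z - 3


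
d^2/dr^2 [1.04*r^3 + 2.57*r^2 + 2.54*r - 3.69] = 6.24*r + 5.14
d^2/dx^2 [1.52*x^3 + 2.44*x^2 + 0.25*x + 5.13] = 9.12*x + 4.88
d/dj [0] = 0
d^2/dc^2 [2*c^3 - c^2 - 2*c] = 12*c - 2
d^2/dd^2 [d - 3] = 0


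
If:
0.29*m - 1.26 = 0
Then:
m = 4.34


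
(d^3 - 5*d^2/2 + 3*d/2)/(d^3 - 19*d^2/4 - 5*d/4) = 2*(-2*d^2 + 5*d - 3)/(-4*d^2 + 19*d + 5)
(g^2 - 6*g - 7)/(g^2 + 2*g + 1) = (g - 7)/(g + 1)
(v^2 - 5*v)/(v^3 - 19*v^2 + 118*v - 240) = v/(v^2 - 14*v + 48)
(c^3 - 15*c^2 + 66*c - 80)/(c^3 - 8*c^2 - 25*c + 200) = (c - 2)/(c + 5)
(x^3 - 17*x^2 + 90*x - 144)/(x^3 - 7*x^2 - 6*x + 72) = (x^2 - 11*x + 24)/(x^2 - x - 12)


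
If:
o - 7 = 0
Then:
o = 7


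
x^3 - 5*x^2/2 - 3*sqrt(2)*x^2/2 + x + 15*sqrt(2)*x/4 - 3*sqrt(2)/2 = (x - 2)*(x - 1/2)*(x - 3*sqrt(2)/2)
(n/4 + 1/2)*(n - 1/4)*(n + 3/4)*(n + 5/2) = n^4/4 + 5*n^3/4 + 113*n^2/64 + 53*n/128 - 15/64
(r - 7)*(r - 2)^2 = r^3 - 11*r^2 + 32*r - 28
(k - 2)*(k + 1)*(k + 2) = k^3 + k^2 - 4*k - 4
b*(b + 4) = b^2 + 4*b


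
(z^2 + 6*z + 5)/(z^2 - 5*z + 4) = (z^2 + 6*z + 5)/(z^2 - 5*z + 4)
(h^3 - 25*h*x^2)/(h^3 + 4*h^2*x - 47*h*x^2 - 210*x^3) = h*(-h + 5*x)/(-h^2 + h*x + 42*x^2)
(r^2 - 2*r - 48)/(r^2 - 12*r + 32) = (r + 6)/(r - 4)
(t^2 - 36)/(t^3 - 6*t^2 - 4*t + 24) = (t + 6)/(t^2 - 4)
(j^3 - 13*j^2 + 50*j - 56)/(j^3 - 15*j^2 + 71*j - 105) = (j^2 - 6*j + 8)/(j^2 - 8*j + 15)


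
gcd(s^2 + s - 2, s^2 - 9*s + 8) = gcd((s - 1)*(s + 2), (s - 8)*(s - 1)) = s - 1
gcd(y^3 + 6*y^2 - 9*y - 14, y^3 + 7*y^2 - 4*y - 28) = y^2 + 5*y - 14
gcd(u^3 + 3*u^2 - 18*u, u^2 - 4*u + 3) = u - 3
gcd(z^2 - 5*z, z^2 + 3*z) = z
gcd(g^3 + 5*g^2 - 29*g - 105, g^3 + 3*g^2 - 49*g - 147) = g^2 + 10*g + 21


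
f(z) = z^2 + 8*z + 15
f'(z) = 2*z + 8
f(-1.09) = 7.47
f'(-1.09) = 5.82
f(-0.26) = 12.99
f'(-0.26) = 7.48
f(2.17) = 37.07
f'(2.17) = 12.34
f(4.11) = 64.77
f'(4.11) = 16.22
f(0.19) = 16.56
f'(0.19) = 8.38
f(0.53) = 19.52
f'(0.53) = 9.06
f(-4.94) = -0.12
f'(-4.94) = -1.88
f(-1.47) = 5.40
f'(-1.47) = 5.06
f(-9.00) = 24.00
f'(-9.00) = -10.00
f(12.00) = 255.00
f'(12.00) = 32.00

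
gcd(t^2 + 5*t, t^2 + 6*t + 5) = t + 5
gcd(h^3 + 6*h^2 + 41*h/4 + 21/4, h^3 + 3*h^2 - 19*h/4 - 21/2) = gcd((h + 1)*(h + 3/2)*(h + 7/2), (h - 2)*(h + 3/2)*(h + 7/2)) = h^2 + 5*h + 21/4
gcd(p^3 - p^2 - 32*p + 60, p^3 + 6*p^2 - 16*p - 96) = p + 6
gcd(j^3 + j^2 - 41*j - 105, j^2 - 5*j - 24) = j + 3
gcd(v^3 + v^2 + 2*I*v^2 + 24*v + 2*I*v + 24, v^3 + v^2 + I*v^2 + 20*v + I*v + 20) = v^2 + v*(1 - 4*I) - 4*I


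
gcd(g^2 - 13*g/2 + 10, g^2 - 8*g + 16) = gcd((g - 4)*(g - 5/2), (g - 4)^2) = g - 4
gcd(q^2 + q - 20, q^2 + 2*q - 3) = 1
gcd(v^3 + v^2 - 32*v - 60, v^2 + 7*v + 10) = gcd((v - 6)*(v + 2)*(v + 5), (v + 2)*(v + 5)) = v^2 + 7*v + 10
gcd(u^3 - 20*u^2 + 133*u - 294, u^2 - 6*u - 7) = u - 7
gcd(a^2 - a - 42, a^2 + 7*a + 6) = a + 6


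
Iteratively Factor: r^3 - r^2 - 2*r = (r - 2)*(r^2 + r) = (r - 2)*(r + 1)*(r)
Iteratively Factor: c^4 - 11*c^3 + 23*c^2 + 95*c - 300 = (c + 3)*(c^3 - 14*c^2 + 65*c - 100) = (c - 4)*(c + 3)*(c^2 - 10*c + 25) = (c - 5)*(c - 4)*(c + 3)*(c - 5)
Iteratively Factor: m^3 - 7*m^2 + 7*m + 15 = (m - 3)*(m^2 - 4*m - 5) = (m - 5)*(m - 3)*(m + 1)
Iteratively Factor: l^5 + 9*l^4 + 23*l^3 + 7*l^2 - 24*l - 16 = (l - 1)*(l^4 + 10*l^3 + 33*l^2 + 40*l + 16) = (l - 1)*(l + 4)*(l^3 + 6*l^2 + 9*l + 4) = (l - 1)*(l + 1)*(l + 4)*(l^2 + 5*l + 4) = (l - 1)*(l + 1)*(l + 4)^2*(l + 1)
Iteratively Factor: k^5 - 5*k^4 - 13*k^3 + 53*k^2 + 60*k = (k + 3)*(k^4 - 8*k^3 + 11*k^2 + 20*k) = (k + 1)*(k + 3)*(k^3 - 9*k^2 + 20*k) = (k - 5)*(k + 1)*(k + 3)*(k^2 - 4*k) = k*(k - 5)*(k + 1)*(k + 3)*(k - 4)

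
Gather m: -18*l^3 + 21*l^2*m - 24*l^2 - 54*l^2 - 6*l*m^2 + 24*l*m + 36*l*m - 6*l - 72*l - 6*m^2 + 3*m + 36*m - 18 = -18*l^3 - 78*l^2 - 78*l + m^2*(-6*l - 6) + m*(21*l^2 + 60*l + 39) - 18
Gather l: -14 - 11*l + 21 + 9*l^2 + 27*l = 9*l^2 + 16*l + 7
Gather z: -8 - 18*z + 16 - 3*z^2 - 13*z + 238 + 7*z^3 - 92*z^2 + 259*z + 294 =7*z^3 - 95*z^2 + 228*z + 540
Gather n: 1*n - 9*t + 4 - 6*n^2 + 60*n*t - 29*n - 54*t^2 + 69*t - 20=-6*n^2 + n*(60*t - 28) - 54*t^2 + 60*t - 16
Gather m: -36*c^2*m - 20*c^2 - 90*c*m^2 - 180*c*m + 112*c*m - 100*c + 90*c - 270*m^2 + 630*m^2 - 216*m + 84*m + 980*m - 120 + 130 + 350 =-20*c^2 - 10*c + m^2*(360 - 90*c) + m*(-36*c^2 - 68*c + 848) + 360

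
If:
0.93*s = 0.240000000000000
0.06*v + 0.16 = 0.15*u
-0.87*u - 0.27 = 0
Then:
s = 0.26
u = -0.31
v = -3.44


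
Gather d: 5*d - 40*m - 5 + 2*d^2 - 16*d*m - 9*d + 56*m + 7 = 2*d^2 + d*(-16*m - 4) + 16*m + 2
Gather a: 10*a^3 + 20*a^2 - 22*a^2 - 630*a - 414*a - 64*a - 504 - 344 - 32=10*a^3 - 2*a^2 - 1108*a - 880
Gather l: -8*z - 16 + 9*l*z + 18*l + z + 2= l*(9*z + 18) - 7*z - 14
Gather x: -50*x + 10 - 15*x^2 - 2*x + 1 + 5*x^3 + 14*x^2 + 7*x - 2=5*x^3 - x^2 - 45*x + 9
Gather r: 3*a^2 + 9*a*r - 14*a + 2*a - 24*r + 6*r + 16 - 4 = 3*a^2 - 12*a + r*(9*a - 18) + 12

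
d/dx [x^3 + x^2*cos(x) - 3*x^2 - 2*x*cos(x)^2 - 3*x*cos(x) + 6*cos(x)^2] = -x^2*sin(x) + 3*x^2 + 3*x*sin(x) + 2*x*sin(2*x) + 2*x*cos(x) - 6*x - 6*sin(2*x) - 2*cos(x)^2 - 3*cos(x)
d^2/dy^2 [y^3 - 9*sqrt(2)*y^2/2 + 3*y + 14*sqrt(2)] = 6*y - 9*sqrt(2)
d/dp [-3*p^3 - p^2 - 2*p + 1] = -9*p^2 - 2*p - 2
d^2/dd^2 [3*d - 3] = 0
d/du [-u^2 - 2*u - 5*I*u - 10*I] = -2*u - 2 - 5*I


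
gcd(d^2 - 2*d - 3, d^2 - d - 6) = d - 3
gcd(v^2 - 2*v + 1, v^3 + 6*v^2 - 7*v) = v - 1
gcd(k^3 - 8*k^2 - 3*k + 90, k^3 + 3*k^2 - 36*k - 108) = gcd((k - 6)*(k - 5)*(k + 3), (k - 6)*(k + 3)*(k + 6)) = k^2 - 3*k - 18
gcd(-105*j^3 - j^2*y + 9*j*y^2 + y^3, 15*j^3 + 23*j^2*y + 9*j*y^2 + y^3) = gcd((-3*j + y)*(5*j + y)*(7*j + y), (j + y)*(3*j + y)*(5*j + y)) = 5*j + y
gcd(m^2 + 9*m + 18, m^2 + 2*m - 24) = m + 6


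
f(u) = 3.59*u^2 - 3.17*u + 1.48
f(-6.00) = 149.74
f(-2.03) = 22.71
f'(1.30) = 6.16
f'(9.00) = 61.45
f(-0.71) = 5.54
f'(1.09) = 4.66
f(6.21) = 120.24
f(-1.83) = 19.30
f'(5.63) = 37.25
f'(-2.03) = -17.75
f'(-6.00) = -46.25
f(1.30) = 3.43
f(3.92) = 44.22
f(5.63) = 97.42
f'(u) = 7.18*u - 3.17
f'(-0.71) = -8.27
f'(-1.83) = -16.31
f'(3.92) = 24.98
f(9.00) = 263.74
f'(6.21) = 41.42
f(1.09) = 2.29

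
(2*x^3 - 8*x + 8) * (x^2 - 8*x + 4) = 2*x^5 - 16*x^4 + 72*x^2 - 96*x + 32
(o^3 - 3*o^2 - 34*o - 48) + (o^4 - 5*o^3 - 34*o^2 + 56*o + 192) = o^4 - 4*o^3 - 37*o^2 + 22*o + 144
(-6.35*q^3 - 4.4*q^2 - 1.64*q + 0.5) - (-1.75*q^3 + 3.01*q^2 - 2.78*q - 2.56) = -4.6*q^3 - 7.41*q^2 + 1.14*q + 3.06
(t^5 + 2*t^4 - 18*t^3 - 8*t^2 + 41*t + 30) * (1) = t^5 + 2*t^4 - 18*t^3 - 8*t^2 + 41*t + 30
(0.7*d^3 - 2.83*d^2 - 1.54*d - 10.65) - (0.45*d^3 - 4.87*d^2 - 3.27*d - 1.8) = 0.25*d^3 + 2.04*d^2 + 1.73*d - 8.85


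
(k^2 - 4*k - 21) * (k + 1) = k^3 - 3*k^2 - 25*k - 21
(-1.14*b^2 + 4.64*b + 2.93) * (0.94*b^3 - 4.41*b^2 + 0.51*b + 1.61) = -1.0716*b^5 + 9.389*b^4 - 18.2896*b^3 - 12.3903*b^2 + 8.9647*b + 4.7173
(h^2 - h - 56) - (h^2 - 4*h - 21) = 3*h - 35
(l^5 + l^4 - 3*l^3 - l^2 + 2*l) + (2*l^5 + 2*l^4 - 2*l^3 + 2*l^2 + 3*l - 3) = 3*l^5 + 3*l^4 - 5*l^3 + l^2 + 5*l - 3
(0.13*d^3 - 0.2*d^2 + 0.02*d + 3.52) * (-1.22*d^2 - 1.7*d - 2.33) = -0.1586*d^5 + 0.023*d^4 + 0.0127*d^3 - 3.8624*d^2 - 6.0306*d - 8.2016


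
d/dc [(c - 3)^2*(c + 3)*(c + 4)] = 4*c^3 + 3*c^2 - 42*c - 9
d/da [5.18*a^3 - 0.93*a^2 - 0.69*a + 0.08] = 15.54*a^2 - 1.86*a - 0.69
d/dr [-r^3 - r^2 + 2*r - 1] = -3*r^2 - 2*r + 2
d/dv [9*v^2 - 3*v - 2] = 18*v - 3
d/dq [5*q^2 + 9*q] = 10*q + 9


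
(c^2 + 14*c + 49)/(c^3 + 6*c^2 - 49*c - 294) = (c + 7)/(c^2 - c - 42)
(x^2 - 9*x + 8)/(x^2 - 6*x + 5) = (x - 8)/(x - 5)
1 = 1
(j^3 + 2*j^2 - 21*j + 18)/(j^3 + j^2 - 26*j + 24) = (j - 3)/(j - 4)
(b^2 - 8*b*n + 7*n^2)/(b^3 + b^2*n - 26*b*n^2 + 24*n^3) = (b - 7*n)/(b^2 + 2*b*n - 24*n^2)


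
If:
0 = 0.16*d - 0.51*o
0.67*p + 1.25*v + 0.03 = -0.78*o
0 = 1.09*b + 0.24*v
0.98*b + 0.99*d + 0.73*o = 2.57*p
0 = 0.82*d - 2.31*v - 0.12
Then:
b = 0.01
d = 0.03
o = 0.01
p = 0.02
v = -0.04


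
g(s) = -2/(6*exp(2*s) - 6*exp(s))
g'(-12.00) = -54251.60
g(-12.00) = 54251.93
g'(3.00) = 0.00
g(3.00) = 0.00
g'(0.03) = 370.02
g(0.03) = -10.62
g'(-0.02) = 832.97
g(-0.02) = 17.17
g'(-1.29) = -1.04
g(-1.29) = 1.67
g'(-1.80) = -1.94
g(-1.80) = 2.42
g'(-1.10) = -0.75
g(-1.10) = 1.50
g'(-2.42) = -3.71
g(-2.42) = 4.11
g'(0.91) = 0.24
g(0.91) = -0.09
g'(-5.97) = -130.50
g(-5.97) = 130.84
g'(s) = -2*(-12*exp(2*s) + 6*exp(s))/(6*exp(2*s) - 6*exp(s))^2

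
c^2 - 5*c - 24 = (c - 8)*(c + 3)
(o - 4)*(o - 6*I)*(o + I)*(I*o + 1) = I*o^4 + 6*o^3 - 4*I*o^3 - 24*o^2 + I*o^2 + 6*o - 4*I*o - 24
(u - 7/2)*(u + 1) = u^2 - 5*u/2 - 7/2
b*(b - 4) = b^2 - 4*b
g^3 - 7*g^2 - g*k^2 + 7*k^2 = (g - 7)*(g - k)*(g + k)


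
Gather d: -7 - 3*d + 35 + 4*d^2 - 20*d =4*d^2 - 23*d + 28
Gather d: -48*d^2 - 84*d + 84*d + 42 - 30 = 12 - 48*d^2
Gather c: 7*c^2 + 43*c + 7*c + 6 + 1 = 7*c^2 + 50*c + 7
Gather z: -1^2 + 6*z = 6*z - 1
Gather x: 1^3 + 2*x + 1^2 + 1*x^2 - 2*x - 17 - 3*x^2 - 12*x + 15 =-2*x^2 - 12*x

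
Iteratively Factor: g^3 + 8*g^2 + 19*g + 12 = (g + 4)*(g^2 + 4*g + 3) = (g + 1)*(g + 4)*(g + 3)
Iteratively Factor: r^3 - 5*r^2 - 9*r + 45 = (r - 3)*(r^2 - 2*r - 15) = (r - 3)*(r + 3)*(r - 5)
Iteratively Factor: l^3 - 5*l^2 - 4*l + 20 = (l + 2)*(l^2 - 7*l + 10) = (l - 5)*(l + 2)*(l - 2)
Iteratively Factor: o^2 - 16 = (o + 4)*(o - 4)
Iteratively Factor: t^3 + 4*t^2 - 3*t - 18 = (t + 3)*(t^2 + t - 6) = (t + 3)^2*(t - 2)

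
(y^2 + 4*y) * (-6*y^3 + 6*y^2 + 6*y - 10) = -6*y^5 - 18*y^4 + 30*y^3 + 14*y^2 - 40*y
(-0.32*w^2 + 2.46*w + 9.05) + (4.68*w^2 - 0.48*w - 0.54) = 4.36*w^2 + 1.98*w + 8.51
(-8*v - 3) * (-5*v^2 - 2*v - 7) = 40*v^3 + 31*v^2 + 62*v + 21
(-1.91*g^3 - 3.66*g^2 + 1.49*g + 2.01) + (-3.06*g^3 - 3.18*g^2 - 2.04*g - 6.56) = -4.97*g^3 - 6.84*g^2 - 0.55*g - 4.55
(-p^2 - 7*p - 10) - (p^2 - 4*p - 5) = -2*p^2 - 3*p - 5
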